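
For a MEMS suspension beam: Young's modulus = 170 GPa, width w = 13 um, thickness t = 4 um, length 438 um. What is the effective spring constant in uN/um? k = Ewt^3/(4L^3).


Step 1: Convert E to consistent units (1 GPa = 1000 uN/um^2).
E = 170 GPa = 170000 uN/um^2
Step 2: Compute t^3 = 4^3 = 64
Step 3: Compute L^3 = 438^3 = 84027672
Step 4: k = 170000 * 13 * 64 / (4 * 84027672)
k = 0.4208 uN/um


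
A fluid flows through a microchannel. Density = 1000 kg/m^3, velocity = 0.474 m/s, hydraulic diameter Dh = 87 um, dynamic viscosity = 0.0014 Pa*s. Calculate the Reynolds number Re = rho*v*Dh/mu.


Step 1: Convert Dh to meters: Dh = 87e-6 m
Step 2: Re = rho * v * Dh / mu
Re = 1000 * 0.474 * 87e-6 / 0.0014
Re = 29.456


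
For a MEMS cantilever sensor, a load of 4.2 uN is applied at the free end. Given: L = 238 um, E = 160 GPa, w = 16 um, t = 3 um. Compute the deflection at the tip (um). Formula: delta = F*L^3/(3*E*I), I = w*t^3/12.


Step 1: Calculate the second moment of area.
I = w * t^3 / 12 = 16 * 3^3 / 12 = 36.0 um^4
Step 2: Convert E to consistent units (1 GPa = 1000 uN/um^2).
E = 160 GPa = 160000 uN/um^2
Step 3: Calculate tip deflection.
delta = F * L^3 / (3 * E * I)
delta = 4.2 * 238^3 / (3 * 160000 * 36.0)
delta = 3.2767 um


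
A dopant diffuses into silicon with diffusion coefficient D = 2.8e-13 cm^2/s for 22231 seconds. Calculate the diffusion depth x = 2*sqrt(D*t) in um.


Step 1: Compute D*t = 2.8e-13 * 22231 = 6.22468e-09 cm^2
Step 2: sqrt(D*t) = 7.88966e-05 cm
Step 3: x = 2 * 7.88966e-05 cm = 1.577932e-04 cm
Step 4: Convert to um (1 cm = 1e4 um): x = 1.578 um


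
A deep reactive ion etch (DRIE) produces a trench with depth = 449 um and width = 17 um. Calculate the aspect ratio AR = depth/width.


Step 1: AR = depth / width
Step 2: AR = 449 / 17
AR = 26.4


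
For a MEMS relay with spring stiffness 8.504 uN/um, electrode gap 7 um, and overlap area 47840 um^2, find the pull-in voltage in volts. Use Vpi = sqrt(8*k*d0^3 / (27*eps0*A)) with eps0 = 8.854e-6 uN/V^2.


Step 1: Compute numerator: 8 * k * d0^3 = 8 * 8.504 * 7^3 = 23334.976
Step 2: Compute denominator: 27 * eps0 * A = 27 * 8.854e-6 * 47840 = 11.436535
Step 3: Vpi = sqrt(23334.976 / 11.436535)
Vpi = 45.17 V


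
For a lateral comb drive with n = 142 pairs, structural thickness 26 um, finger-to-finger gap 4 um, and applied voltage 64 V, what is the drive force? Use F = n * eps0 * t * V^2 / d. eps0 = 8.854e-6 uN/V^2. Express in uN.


Step 1: Parameters: n=142, eps0=8.854e-6 uN/V^2, t=26 um, V=64 V, d=4 um
Step 2: V^2 = 4096
Step 3: F = 142 * 8.854e-6 * 26 * 4096 / 4
F = 33.474 uN


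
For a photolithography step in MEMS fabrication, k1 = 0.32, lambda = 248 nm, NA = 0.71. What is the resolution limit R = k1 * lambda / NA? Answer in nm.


Step 1: Identify values: k1 = 0.32, lambda = 248 nm, NA = 0.71
Step 2: R = k1 * lambda / NA
R = 0.32 * 248 / 0.71
R = 111.8 nm


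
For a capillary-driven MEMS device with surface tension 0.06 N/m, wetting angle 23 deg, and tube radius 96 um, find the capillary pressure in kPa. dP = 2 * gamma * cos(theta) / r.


Step 1: cos(23 deg) = 0.9205
Step 2: Convert r to m: r = 96e-6 m
Step 3: dP = 2 * 0.06 * 0.9205 / 96e-6 = 1150.6 Pa
Step 4: Convert Pa to kPa (divide by 1000).
dP = 1.15 kPa


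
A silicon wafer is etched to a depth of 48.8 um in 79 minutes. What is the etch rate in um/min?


Step 1: Etch rate = depth / time
Step 2: rate = 48.8 / 79
rate = 0.618 um/min


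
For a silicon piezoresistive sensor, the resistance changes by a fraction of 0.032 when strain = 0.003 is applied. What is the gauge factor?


Step 1: Identify values.
dR/R = 0.032, strain = 0.003
Step 2: GF = (dR/R) / strain = 0.032 / 0.003
GF = 10.7


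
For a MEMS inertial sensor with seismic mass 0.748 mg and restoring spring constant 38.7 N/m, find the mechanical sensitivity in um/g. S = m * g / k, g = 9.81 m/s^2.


Step 1: Convert mass: m = 0.748 mg = 7.48e-07 kg
Step 2: S = m * g / k = 7.48e-07 * 9.81 / 38.7
Step 3: S = 1.90e-07 m/g
Step 4: Convert to um/g: S = 0.19 um/g


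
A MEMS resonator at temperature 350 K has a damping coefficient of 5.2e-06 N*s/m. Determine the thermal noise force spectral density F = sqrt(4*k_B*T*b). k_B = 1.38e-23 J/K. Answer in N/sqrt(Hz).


Step 1: Compute 4 * k_B * T * b
= 4 * 1.38e-23 * 350 * 5.2e-06
= 1.0046e-25 N^2/Hz
Step 2: F_noise = sqrt(1.0046e-25)
F_noise = 3.17e-13 N/sqrt(Hz)


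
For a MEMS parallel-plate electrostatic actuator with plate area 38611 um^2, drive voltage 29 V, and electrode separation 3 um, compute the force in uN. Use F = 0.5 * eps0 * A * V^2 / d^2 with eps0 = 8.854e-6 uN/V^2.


Step 1: Identify parameters.
eps0 = 8.854e-6 uN/V^2, A = 38611 um^2, V = 29 V, d = 3 um
Step 2: Compute V^2 = 29^2 = 841
Step 3: Compute d^2 = 3^2 = 9
Step 4: F = 0.5 * 8.854e-6 * 38611 * 841 / 9
F = 15.973 uN


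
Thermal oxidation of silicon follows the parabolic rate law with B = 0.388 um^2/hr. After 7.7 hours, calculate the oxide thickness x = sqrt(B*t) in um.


Step 1: Compute B*t = 0.388 * 7.7 = 2.9876
Step 2: x = sqrt(2.9876)
x = 1.728 um


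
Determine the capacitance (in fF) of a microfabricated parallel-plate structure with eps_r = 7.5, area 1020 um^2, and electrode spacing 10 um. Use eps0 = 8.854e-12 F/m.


Step 1: Convert area to m^2: A = 1020e-12 m^2
Step 2: Convert gap to m: d = 10e-6 m
Step 3: C = eps0 * eps_r * A / d
C = 8.854e-12 * 7.5 * 1020e-12 / 10e-6
Step 4: Convert to fF (multiply by 1e15).
C = 6.77 fF


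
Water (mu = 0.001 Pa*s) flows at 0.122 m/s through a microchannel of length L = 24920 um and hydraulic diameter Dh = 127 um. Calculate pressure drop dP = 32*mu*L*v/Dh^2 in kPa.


Step 1: Convert to SI: L = 24920e-6 m, Dh = 127e-6 m
Step 2: dP = 32 * 0.001 * 24920e-6 * 0.122 / (127e-6)^2
Step 3: dP = 6031.85 Pa
Step 4: Convert to kPa: dP = 6.03 kPa


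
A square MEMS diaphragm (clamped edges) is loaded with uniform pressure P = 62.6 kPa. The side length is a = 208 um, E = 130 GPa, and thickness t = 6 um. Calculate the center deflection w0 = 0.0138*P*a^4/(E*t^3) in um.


Step 1: Convert pressure to compatible units (E is in GPa, so P in GPa).
P = 62.6 kPa = 62.6e-6 GPa
Step 2: Compute numerator: 0.0138 * P * a^4.
a^4 = 208^4 = 1871773696
numerator = 0.0138 * 62.6e-6 * 1871773696 = 1.617e+03
Step 3: Compute denominator: E * t^3 = 130 * 6^3 = 28080
Step 4: w0 = numerator / denominator = 1.617e+03 / 28080 = 0.0576 um


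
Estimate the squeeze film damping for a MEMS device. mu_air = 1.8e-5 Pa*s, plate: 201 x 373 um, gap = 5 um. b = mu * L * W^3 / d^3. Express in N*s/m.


Step 1: Convert to SI.
L = 201e-6 m, W = 373e-6 m, d = 5e-6 m
Step 2: W^3 = (373e-6)^3 = 5.19e-11 m^3
Step 3: d^3 = (5e-6)^3 = 1.25e-16 m^3
Step 4: b = 1.8e-5 * 201e-6 * 5.19e-11 / 1.25e-16
b = 1.50e-03 N*s/m


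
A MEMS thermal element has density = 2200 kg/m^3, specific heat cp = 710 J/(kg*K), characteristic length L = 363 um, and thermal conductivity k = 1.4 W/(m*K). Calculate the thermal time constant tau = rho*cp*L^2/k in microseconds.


Step 1: Convert L to m: L = 363e-6 m
Step 2: L^2 = (363e-6)^2 = 1.31769e-07 m^2
Step 3: tau = 2200 * 710 * 1.31769e-07 / 1.4 = 1.4701655571e-01 s
Step 4: Convert to microseconds (multiply by 1e6).
tau = 147016.556 us


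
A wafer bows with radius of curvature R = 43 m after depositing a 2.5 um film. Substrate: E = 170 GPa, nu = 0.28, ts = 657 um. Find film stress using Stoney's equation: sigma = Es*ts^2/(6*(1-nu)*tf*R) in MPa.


Step 1: Compute numerator: Es * ts^2 = 170 * 657^2 = 73380330 (GPa*um^2)
Step 2: Compute denominator (R in um): 6*(1-nu)*tf*R = 6*0.72*2.5*43e6 = 464400000.0 (um^2)
Step 3: sigma (GPa) = 73380330 / 464400000.0 = 1.58011e-01 GPa
Step 4: Convert to MPa (x1000): sigma = 158.0 MPa


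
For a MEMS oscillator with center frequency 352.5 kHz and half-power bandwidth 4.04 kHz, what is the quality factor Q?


Step 1: Q = f0 / bandwidth
Step 2: Q = 352.5 / 4.04
Q = 87.3


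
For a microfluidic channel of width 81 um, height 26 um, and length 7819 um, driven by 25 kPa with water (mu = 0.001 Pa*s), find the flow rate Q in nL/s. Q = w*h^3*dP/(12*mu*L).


Step 1: Convert all dimensions to SI (meters).
w = 81e-6 m, h = 26e-6 m, L = 7819e-6 m, dP = 25e3 Pa
Step 2: Q = w * h^3 * dP / (12 * mu * L)
Q = 81e-6 * (26e-6)^3 * 25e3 / (12 * 0.001 * 7819e-6) = 3.79326e-10 m^3/s
Step 3: Convert Q from m^3/s to nL/s (1 m^3 = 1e12 nL, so multiply by 1e12).
Q = 379.326 nL/s


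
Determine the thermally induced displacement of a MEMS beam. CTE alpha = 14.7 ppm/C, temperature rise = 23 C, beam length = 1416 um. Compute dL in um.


Step 1: Convert CTE: alpha = 14.7 ppm/C = 14.7e-6 /C
Step 2: dL = 14.7e-6 * 23 * 1416
dL = 0.4787 um


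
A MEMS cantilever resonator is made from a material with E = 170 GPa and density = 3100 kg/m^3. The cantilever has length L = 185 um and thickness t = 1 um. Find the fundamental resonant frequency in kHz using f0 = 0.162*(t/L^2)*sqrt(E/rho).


Step 1: Convert units to SI.
t_SI = 1e-6 m, L_SI = 185e-6 m
Step 2: Calculate sqrt(E/rho).
sqrt(170e9 / 3100) = 7405.32 m/s
Step 3: Compute f0.
f0 = 0.162 * 1e-6 / (185e-6)^2 * 7405.32 = 35052.2 Hz = 35.05 kHz


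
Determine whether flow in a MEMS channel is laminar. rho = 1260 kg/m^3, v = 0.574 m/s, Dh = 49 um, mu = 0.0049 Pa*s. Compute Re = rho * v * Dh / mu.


Step 1: Convert Dh to meters: Dh = 49e-6 m
Step 2: Re = rho * v * Dh / mu
Re = 1260 * 0.574 * 49e-6 / 0.0049
Re = 7.232
Since Re = 7.232 is below ~2300, the flow is laminar.


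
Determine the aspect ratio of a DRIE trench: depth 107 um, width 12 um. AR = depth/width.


Step 1: AR = depth / width
Step 2: AR = 107 / 12
AR = 8.9


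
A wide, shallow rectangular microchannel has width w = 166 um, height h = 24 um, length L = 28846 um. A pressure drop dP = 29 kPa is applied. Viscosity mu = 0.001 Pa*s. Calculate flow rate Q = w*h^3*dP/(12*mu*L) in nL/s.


Step 1: Convert all dimensions to SI (meters).
w = 166e-6 m, h = 24e-6 m, L = 28846e-6 m, dP = 29e3 Pa
Step 2: Q = w * h^3 * dP / (12 * mu * L)
Q = 166e-6 * (24e-6)^3 * 29e3 / (12 * 0.001 * 28846e-6) = 1.9225293e-10 m^3/s
Step 3: Convert Q from m^3/s to nL/s (1 m^3 = 1e12 nL, so multiply by 1e12).
Q = 192.253 nL/s


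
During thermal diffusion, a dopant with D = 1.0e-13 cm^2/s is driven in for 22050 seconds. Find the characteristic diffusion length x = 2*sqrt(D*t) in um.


Step 1: Compute D*t = 1.0e-13 * 22050 = 2.205e-09 cm^2
Step 2: sqrt(D*t) = 4.6957e-05 cm
Step 3: x = 2 * 4.6957e-05 cm = 9.3914e-05 cm
Step 4: Convert to um (1 cm = 1e4 um): x = 0.939 um


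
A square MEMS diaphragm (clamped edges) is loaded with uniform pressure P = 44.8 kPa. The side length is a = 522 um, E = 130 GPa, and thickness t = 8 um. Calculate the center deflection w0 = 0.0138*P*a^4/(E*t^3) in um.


Step 1: Convert pressure to compatible units (E is in GPa, so P in GPa).
P = 44.8 kPa = 44.8e-6 GPa
Step 2: Compute numerator: 0.0138 * P * a^4.
a^4 = 522^4 = 74247530256
numerator = 0.0138 * 44.8e-6 * 74247530256 = 4.59028e+04
Step 3: Compute denominator: E * t^3 = 130 * 8^3 = 66560
Step 4: w0 = numerator / denominator = 4.59028e+04 / 66560 = 0.6896 um


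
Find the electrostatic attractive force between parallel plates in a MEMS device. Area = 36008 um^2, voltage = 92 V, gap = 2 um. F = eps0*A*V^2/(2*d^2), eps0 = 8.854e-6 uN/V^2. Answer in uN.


Step 1: Identify parameters.
eps0 = 8.854e-6 uN/V^2, A = 36008 um^2, V = 92 V, d = 2 um
Step 2: Compute V^2 = 92^2 = 8464
Step 3: Compute d^2 = 2^2 = 4
Step 4: F = 0.5 * 8.854e-6 * 36008 * 8464 / 4
F = 337.306 uN


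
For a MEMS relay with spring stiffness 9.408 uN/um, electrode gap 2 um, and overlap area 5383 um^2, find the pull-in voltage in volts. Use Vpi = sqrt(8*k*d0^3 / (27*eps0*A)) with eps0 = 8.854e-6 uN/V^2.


Step 1: Compute numerator: 8 * k * d0^3 = 8 * 9.408 * 2^3 = 602.112
Step 2: Compute denominator: 27 * eps0 * A = 27 * 8.854e-6 * 5383 = 1.286849
Step 3: Vpi = sqrt(602.112 / 1.286849)
Vpi = 21.63 V


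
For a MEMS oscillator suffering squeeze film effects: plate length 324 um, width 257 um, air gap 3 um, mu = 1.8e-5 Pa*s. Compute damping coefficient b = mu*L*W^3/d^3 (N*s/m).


Step 1: Convert to SI.
L = 324e-6 m, W = 257e-6 m, d = 3e-6 m
Step 2: W^3 = (257e-6)^3 = 1.70e-11 m^3
Step 3: d^3 = (3e-6)^3 = 2.70e-17 m^3
Step 4: b = 1.8e-5 * 324e-6 * 1.70e-11 / 2.70e-17
b = 3.67e-03 N*s/m


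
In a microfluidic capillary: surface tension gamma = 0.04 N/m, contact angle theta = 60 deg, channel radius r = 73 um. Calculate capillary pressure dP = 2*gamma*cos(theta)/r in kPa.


Step 1: cos(60 deg) = 0.5
Step 2: Convert r to m: r = 73e-6 m
Step 3: dP = 2 * 0.04 * 0.5 / 73e-6 = 547.9 Pa
Step 4: Convert Pa to kPa (divide by 1000).
dP = 0.55 kPa


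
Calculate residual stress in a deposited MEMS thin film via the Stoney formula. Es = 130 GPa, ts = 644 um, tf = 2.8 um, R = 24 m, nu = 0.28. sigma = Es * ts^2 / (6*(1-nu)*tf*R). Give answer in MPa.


Step 1: Compute numerator: Es * ts^2 = 130 * 644^2 = 53915680 (GPa*um^2)
Step 2: Compute denominator (R in um): 6*(1-nu)*tf*R = 6*0.72*2.8*24e6 = 290304000.0 (um^2)
Step 3: sigma (GPa) = 53915680 / 290304000.0 = 1.85721e-01 GPa
Step 4: Convert to MPa (x1000): sigma = 185.7 MPa


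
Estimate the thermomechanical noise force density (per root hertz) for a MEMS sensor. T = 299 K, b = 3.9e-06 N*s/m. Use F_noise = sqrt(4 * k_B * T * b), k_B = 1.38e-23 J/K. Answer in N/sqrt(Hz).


Step 1: Compute 4 * k_B * T * b
= 4 * 1.38e-23 * 299 * 3.9e-06
= 6.4369e-26 N^2/Hz
Step 2: F_noise = sqrt(6.4369e-26)
F_noise = 2.54e-13 N/sqrt(Hz)


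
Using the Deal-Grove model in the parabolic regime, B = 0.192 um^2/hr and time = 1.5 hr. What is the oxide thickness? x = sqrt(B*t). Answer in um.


Step 1: Compute B*t = 0.192 * 1.5 = 0.288
Step 2: x = sqrt(0.288)
x = 0.537 um


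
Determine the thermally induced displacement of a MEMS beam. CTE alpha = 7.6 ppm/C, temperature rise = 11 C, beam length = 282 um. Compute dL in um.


Step 1: Convert CTE: alpha = 7.6 ppm/C = 7.6e-6 /C
Step 2: dL = 7.6e-6 * 11 * 282
dL = 0.0236 um


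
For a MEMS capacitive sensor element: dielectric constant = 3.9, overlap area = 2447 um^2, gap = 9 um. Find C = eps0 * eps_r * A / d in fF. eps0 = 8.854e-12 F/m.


Step 1: Convert area to m^2: A = 2447e-12 m^2
Step 2: Convert gap to m: d = 9e-6 m
Step 3: C = eps0 * eps_r * A / d
C = 8.854e-12 * 3.9 * 2447e-12 / 9e-6
Step 4: Convert to fF (multiply by 1e15).
C = 9.39 fF


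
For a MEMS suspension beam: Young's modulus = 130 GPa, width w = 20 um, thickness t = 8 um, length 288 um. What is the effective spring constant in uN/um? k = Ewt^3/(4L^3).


Step 1: Convert E to consistent units (1 GPa = 1000 uN/um^2).
E = 130 GPa = 130000 uN/um^2
Step 2: Compute t^3 = 8^3 = 512
Step 3: Compute L^3 = 288^3 = 23887872
Step 4: k = 130000 * 20 * 512 / (4 * 23887872)
k = 13.9318 uN/um


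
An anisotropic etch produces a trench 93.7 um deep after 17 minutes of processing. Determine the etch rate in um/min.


Step 1: Etch rate = depth / time
Step 2: rate = 93.7 / 17
rate = 5.512 um/min


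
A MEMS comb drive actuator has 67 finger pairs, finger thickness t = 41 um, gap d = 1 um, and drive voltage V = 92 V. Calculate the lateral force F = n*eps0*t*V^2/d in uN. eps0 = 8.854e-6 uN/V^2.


Step 1: Parameters: n=67, eps0=8.854e-6 uN/V^2, t=41 um, V=92 V, d=1 um
Step 2: V^2 = 8464
Step 3: F = 67 * 8.854e-6 * 41 * 8464 / 1
F = 205.861 uN


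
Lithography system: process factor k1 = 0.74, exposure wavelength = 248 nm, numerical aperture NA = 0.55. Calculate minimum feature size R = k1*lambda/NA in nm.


Step 1: Identify values: k1 = 0.74, lambda = 248 nm, NA = 0.55
Step 2: R = k1 * lambda / NA
R = 0.74 * 248 / 0.55
R = 333.7 nm


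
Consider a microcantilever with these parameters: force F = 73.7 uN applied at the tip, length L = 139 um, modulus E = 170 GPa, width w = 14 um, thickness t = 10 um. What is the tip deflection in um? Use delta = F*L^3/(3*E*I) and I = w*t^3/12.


Step 1: Calculate the second moment of area.
I = w * t^3 / 12 = 14 * 10^3 / 12 = 1166.6667 um^4
Step 2: Convert E to consistent units (1 GPa = 1000 uN/um^2).
E = 170 GPa = 170000 uN/um^2
Step 3: Calculate tip deflection.
delta = F * L^3 / (3 * E * I)
delta = 73.7 * 139^3 / (3 * 170000 * 1166.6667)
delta = 0.3327 um


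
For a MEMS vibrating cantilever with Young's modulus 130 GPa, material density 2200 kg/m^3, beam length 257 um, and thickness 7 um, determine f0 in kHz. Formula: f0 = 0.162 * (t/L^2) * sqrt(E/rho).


Step 1: Convert units to SI.
t_SI = 7e-6 m, L_SI = 257e-6 m
Step 2: Calculate sqrt(E/rho).
sqrt(130e9 / 2200) = 7687.06 m/s
Step 3: Compute f0.
f0 = 0.162 * 7e-6 / (257e-6)^2 * 7687.06 = 131979.7 Hz = 131.98 kHz


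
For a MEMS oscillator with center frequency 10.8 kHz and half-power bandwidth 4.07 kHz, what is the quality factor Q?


Step 1: Q = f0 / bandwidth
Step 2: Q = 10.8 / 4.07
Q = 2.7


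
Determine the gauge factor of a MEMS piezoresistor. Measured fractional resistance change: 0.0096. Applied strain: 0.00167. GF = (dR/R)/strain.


Step 1: Identify values.
dR/R = 0.0096, strain = 0.00167
Step 2: GF = (dR/R) / strain = 0.0096 / 0.00167
GF = 5.7


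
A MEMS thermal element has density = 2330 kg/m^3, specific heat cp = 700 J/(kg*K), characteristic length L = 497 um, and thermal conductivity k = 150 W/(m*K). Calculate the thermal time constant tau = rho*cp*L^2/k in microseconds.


Step 1: Convert L to m: L = 497e-6 m
Step 2: L^2 = (497e-6)^2 = 2.47009e-07 m^2
Step 3: tau = 2330 * 700 * 2.47009e-07 / 150 = 2.68581119e-03 s
Step 4: Convert to microseconds (multiply by 1e6).
tau = 2685.811 us


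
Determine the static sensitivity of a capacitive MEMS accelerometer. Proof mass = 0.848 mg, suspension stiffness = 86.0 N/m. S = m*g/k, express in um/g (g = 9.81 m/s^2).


Step 1: Convert mass: m = 0.848 mg = 8.48e-07 kg
Step 2: S = m * g / k = 8.48e-07 * 9.81 / 86.0
Step 3: S = 9.67e-08 m/g
Step 4: Convert to um/g: S = 0.097 um/g


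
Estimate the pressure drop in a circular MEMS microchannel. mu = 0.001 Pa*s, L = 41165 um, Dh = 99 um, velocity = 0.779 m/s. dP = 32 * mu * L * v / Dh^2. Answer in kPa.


Step 1: Convert to SI: L = 41165e-6 m, Dh = 99e-6 m
Step 2: dP = 32 * 0.001 * 41165e-6 * 0.779 / (99e-6)^2
Step 3: dP = 104699.63 Pa
Step 4: Convert to kPa: dP = 104.7 kPa


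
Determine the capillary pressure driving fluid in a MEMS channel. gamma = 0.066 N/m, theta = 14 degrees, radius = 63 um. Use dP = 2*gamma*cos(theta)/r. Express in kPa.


Step 1: cos(14 deg) = 0.9703
Step 2: Convert r to m: r = 63e-6 m
Step 3: dP = 2 * 0.066 * 0.9703 / 63e-6 = 2033.0 Pa
Step 4: Convert Pa to kPa (divide by 1000).
dP = 2.03 kPa


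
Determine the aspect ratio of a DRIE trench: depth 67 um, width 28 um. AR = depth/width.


Step 1: AR = depth / width
Step 2: AR = 67 / 28
AR = 2.4


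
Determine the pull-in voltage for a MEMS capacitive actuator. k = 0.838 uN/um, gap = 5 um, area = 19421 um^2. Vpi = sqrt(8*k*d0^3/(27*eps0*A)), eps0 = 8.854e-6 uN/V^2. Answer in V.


Step 1: Compute numerator: 8 * k * d0^3 = 8 * 0.838 * 5^3 = 838.0
Step 2: Compute denominator: 27 * eps0 * A = 27 * 8.854e-6 * 19421 = 4.642745
Step 3: Vpi = sqrt(838.0 / 4.642745)
Vpi = 13.43 V


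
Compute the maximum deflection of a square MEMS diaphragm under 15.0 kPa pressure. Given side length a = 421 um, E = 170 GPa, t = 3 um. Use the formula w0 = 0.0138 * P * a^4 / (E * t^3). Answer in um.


Step 1: Convert pressure to compatible units (E is in GPa, so P in GPa).
P = 15.0 kPa = 15.0e-6 GPa
Step 2: Compute numerator: 0.0138 * P * a^4.
a^4 = 421^4 = 31414372081
numerator = 0.0138 * 15.0e-6 * 31414372081 = 6.502775e+03
Step 3: Compute denominator: E * t^3 = 170 * 3^3 = 4590
Step 4: w0 = numerator / denominator = 6.502775e+03 / 4590 = 1.4167 um


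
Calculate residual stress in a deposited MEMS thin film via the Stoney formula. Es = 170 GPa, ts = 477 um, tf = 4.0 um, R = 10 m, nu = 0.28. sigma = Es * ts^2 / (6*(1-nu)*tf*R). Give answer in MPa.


Step 1: Compute numerator: Es * ts^2 = 170 * 477^2 = 38679930 (GPa*um^2)
Step 2: Compute denominator (R in um): 6*(1-nu)*tf*R = 6*0.72*4.0*10e6 = 172800000.0 (um^2)
Step 3: sigma (GPa) = 38679930 / 172800000.0 = 2.23842e-01 GPa
Step 4: Convert to MPa (x1000): sigma = 223.8 MPa


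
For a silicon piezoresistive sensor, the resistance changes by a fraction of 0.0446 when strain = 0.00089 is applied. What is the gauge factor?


Step 1: Identify values.
dR/R = 0.0446, strain = 0.00089
Step 2: GF = (dR/R) / strain = 0.0446 / 0.00089
GF = 50.1


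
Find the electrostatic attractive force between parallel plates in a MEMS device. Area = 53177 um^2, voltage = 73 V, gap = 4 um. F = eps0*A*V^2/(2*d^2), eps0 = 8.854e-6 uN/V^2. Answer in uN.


Step 1: Identify parameters.
eps0 = 8.854e-6 uN/V^2, A = 53177 um^2, V = 73 V, d = 4 um
Step 2: Compute V^2 = 73^2 = 5329
Step 3: Compute d^2 = 4^2 = 16
Step 4: F = 0.5 * 8.854e-6 * 53177 * 5329 / 16
F = 78.408 uN


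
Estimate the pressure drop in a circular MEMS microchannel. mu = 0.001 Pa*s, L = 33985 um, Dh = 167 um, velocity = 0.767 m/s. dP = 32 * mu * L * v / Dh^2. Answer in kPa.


Step 1: Convert to SI: L = 33985e-6 m, Dh = 167e-6 m
Step 2: dP = 32 * 0.001 * 33985e-6 * 0.767 / (167e-6)^2
Step 3: dP = 29908.85 Pa
Step 4: Convert to kPa: dP = 29.91 kPa


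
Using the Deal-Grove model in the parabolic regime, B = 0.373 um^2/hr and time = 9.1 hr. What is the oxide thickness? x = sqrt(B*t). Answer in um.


Step 1: Compute B*t = 0.373 * 9.1 = 3.3943
Step 2: x = sqrt(3.3943)
x = 1.842 um


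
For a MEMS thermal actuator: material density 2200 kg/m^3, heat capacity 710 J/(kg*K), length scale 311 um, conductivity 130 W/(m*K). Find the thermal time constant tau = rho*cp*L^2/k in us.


Step 1: Convert L to m: L = 311e-6 m
Step 2: L^2 = (311e-6)^2 = 9.6721e-08 m^2
Step 3: tau = 2200 * 710 * 9.6721e-08 / 130 = 1.16214e-03 s
Step 4: Convert to microseconds (multiply by 1e6).
tau = 1162.14 us


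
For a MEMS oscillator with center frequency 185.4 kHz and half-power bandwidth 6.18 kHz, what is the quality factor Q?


Step 1: Q = f0 / bandwidth
Step 2: Q = 185.4 / 6.18
Q = 30.0


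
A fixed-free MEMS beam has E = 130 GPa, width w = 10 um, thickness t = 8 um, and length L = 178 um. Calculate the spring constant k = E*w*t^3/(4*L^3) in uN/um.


Step 1: Convert E to consistent units (1 GPa = 1000 uN/um^2).
E = 130 GPa = 130000 uN/um^2
Step 2: Compute t^3 = 8^3 = 512
Step 3: Compute L^3 = 178^3 = 5639752
Step 4: k = 130000 * 10 * 512 / (4 * 5639752)
k = 29.5048 uN/um


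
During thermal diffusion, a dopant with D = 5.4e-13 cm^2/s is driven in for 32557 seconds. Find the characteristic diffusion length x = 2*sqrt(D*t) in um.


Step 1: Compute D*t = 5.4e-13 * 32557 = 1.758078e-08 cm^2
Step 2: sqrt(D*t) = 1.32593e-04 cm
Step 3: x = 2 * 1.32593e-04 cm = 2.65186e-04 cm
Step 4: Convert to um (1 cm = 1e4 um): x = 2.652 um


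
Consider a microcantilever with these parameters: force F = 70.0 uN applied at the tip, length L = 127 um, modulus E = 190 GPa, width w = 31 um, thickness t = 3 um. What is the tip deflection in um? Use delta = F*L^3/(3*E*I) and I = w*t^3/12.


Step 1: Calculate the second moment of area.
I = w * t^3 / 12 = 31 * 3^3 / 12 = 69.75 um^4
Step 2: Convert E to consistent units (1 GPa = 1000 uN/um^2).
E = 190 GPa = 190000 uN/um^2
Step 3: Calculate tip deflection.
delta = F * L^3 / (3 * E * I)
delta = 70.0 * 127^3 / (3 * 190000 * 69.75)
delta = 3.6065 um


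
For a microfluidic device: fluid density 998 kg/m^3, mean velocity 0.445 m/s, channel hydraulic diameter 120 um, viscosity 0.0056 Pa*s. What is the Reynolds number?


Step 1: Convert Dh to meters: Dh = 120e-6 m
Step 2: Re = rho * v * Dh / mu
Re = 998 * 0.445 * 120e-6 / 0.0056
Re = 9.517


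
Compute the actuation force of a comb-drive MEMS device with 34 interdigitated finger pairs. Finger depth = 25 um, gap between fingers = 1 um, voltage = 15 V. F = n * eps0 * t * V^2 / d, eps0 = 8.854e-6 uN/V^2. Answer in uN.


Step 1: Parameters: n=34, eps0=8.854e-6 uN/V^2, t=25 um, V=15 V, d=1 um
Step 2: V^2 = 225
Step 3: F = 34 * 8.854e-6 * 25 * 225 / 1
F = 1.693 uN


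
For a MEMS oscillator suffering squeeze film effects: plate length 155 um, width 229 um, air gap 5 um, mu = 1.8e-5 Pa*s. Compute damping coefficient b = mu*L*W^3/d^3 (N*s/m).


Step 1: Convert to SI.
L = 155e-6 m, W = 229e-6 m, d = 5e-6 m
Step 2: W^3 = (229e-6)^3 = 1.20e-11 m^3
Step 3: d^3 = (5e-6)^3 = 1.25e-16 m^3
Step 4: b = 1.8e-5 * 155e-6 * 1.20e-11 / 1.25e-16
b = 2.68e-04 N*s/m


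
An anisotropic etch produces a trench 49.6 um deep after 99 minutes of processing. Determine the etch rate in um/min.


Step 1: Etch rate = depth / time
Step 2: rate = 49.6 / 99
rate = 0.501 um/min


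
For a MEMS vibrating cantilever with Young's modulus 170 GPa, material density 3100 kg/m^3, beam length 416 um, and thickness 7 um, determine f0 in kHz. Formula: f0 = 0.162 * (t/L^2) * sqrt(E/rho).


Step 1: Convert units to SI.
t_SI = 7e-6 m, L_SI = 416e-6 m
Step 2: Calculate sqrt(E/rho).
sqrt(170e9 / 3100) = 7405.32 m/s
Step 3: Compute f0.
f0 = 0.162 * 7e-6 / (416e-6)^2 * 7405.32 = 48525.5 Hz = 48.53 kHz


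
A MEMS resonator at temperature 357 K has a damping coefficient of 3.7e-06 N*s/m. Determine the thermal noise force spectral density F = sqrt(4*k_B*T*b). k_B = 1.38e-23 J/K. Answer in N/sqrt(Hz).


Step 1: Compute 4 * k_B * T * b
= 4 * 1.38e-23 * 357 * 3.7e-06
= 7.2914e-26 N^2/Hz
Step 2: F_noise = sqrt(7.2914e-26)
F_noise = 2.70e-13 N/sqrt(Hz)


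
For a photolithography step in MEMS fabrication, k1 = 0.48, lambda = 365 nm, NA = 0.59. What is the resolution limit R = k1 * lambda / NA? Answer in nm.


Step 1: Identify values: k1 = 0.48, lambda = 365 nm, NA = 0.59
Step 2: R = k1 * lambda / NA
R = 0.48 * 365 / 0.59
R = 296.9 nm


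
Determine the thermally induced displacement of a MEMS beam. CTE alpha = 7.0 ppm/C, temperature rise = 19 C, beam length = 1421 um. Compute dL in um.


Step 1: Convert CTE: alpha = 7.0 ppm/C = 7.0e-6 /C
Step 2: dL = 7.0e-6 * 19 * 1421
dL = 0.189 um


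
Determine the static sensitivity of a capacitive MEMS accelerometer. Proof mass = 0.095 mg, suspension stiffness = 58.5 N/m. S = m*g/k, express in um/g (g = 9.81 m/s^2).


Step 1: Convert mass: m = 0.095 mg = 9.50e-08 kg
Step 2: S = m * g / k = 9.50e-08 * 9.81 / 58.5
Step 3: S = 1.59e-08 m/g
Step 4: Convert to um/g: S = 0.016 um/g


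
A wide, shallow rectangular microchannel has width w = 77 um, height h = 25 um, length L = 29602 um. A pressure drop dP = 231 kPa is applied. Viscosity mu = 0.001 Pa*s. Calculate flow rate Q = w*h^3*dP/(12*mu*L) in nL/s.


Step 1: Convert all dimensions to SI (meters).
w = 77e-6 m, h = 25e-6 m, L = 29602e-6 m, dP = 231e3 Pa
Step 2: Q = w * h^3 * dP / (12 * mu * L)
Q = 77e-6 * (25e-6)^3 * 231e3 / (12 * 0.001 * 29602e-6) = 7.8238485e-10 m^3/s
Step 3: Convert Q from m^3/s to nL/s (1 m^3 = 1e12 nL, so multiply by 1e12).
Q = 782.385 nL/s


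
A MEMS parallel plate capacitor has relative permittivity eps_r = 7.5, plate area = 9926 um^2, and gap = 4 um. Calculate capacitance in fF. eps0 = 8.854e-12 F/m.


Step 1: Convert area to m^2: A = 9926e-12 m^2
Step 2: Convert gap to m: d = 4e-6 m
Step 3: C = eps0 * eps_r * A / d
C = 8.854e-12 * 7.5 * 9926e-12 / 4e-6
Step 4: Convert to fF (multiply by 1e15).
C = 164.78 fF


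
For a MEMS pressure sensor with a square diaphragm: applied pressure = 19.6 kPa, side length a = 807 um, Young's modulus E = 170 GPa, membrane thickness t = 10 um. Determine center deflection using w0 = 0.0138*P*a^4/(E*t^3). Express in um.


Step 1: Convert pressure to compatible units (E is in GPa, so P in GPa).
P = 19.6 kPa = 19.6e-6 GPa
Step 2: Compute numerator: 0.0138 * P * a^4.
a^4 = 807^4 = 424125260001
numerator = 0.0138 * 19.6e-6 * 424125260001 = 1.14717e+05
Step 3: Compute denominator: E * t^3 = 170 * 10^3 = 170000
Step 4: w0 = numerator / denominator = 1.14717e+05 / 170000 = 0.6748 um


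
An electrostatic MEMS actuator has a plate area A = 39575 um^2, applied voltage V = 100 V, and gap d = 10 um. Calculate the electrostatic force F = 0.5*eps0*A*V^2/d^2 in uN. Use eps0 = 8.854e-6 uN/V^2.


Step 1: Identify parameters.
eps0 = 8.854e-6 uN/V^2, A = 39575 um^2, V = 100 V, d = 10 um
Step 2: Compute V^2 = 100^2 = 10000
Step 3: Compute d^2 = 10^2 = 100
Step 4: F = 0.5 * 8.854e-6 * 39575 * 10000 / 100
F = 17.52 uN


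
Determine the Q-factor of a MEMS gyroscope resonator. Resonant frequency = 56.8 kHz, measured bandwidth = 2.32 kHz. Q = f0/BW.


Step 1: Q = f0 / bandwidth
Step 2: Q = 56.8 / 2.32
Q = 24.5


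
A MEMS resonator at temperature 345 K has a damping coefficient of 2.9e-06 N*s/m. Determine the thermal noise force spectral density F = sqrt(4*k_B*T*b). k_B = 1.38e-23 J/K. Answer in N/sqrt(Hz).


Step 1: Compute 4 * k_B * T * b
= 4 * 1.38e-23 * 345 * 2.9e-06
= 5.5228e-26 N^2/Hz
Step 2: F_noise = sqrt(5.5228e-26)
F_noise = 2.35e-13 N/sqrt(Hz)


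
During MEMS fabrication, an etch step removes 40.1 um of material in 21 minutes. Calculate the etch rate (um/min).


Step 1: Etch rate = depth / time
Step 2: rate = 40.1 / 21
rate = 1.91 um/min


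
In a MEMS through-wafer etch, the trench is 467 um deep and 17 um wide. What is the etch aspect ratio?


Step 1: AR = depth / width
Step 2: AR = 467 / 17
AR = 27.5


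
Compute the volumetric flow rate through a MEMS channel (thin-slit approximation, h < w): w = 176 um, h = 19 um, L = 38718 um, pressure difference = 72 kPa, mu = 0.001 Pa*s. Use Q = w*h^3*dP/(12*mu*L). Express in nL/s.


Step 1: Convert all dimensions to SI (meters).
w = 176e-6 m, h = 19e-6 m, L = 38718e-6 m, dP = 72e3 Pa
Step 2: Q = w * h^3 * dP / (12 * mu * L)
Q = 176e-6 * (19e-6)^3 * 72e3 / (12 * 0.001 * 38718e-6) = 1.870733e-10 m^3/s
Step 3: Convert Q from m^3/s to nL/s (1 m^3 = 1e12 nL, so multiply by 1e12).
Q = 187.073 nL/s


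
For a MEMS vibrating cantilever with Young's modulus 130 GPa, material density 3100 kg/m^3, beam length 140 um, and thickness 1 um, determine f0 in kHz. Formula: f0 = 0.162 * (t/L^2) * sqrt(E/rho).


Step 1: Convert units to SI.
t_SI = 1e-6 m, L_SI = 140e-6 m
Step 2: Calculate sqrt(E/rho).
sqrt(130e9 / 3100) = 6475.76 m/s
Step 3: Compute f0.
f0 = 0.162 * 1e-6 / (140e-6)^2 * 6475.76 = 53524.1 Hz = 53.52 kHz


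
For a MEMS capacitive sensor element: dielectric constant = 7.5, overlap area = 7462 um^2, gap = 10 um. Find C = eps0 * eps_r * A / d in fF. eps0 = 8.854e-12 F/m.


Step 1: Convert area to m^2: A = 7462e-12 m^2
Step 2: Convert gap to m: d = 10e-6 m
Step 3: C = eps0 * eps_r * A / d
C = 8.854e-12 * 7.5 * 7462e-12 / 10e-6
Step 4: Convert to fF (multiply by 1e15).
C = 49.55 fF


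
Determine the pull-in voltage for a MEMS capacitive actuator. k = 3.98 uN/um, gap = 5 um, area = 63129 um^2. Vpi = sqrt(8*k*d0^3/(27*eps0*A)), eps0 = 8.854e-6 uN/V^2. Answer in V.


Step 1: Compute numerator: 8 * k * d0^3 = 8 * 3.98 * 5^3 = 3980.0
Step 2: Compute denominator: 27 * eps0 * A = 27 * 8.854e-6 * 63129 = 15.091492
Step 3: Vpi = sqrt(3980.0 / 15.091492)
Vpi = 16.24 V


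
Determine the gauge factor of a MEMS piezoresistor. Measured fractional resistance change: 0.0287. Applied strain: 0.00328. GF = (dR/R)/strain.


Step 1: Identify values.
dR/R = 0.0287, strain = 0.00328
Step 2: GF = (dR/R) / strain = 0.0287 / 0.00328
GF = 8.8


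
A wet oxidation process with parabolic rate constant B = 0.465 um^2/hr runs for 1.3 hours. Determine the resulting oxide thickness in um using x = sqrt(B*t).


Step 1: Compute B*t = 0.465 * 1.3 = 0.6045
Step 2: x = sqrt(0.6045)
x = 0.777 um


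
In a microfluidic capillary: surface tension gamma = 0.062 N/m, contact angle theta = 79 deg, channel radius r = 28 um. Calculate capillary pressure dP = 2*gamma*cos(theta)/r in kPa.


Step 1: cos(79 deg) = 0.1908
Step 2: Convert r to m: r = 28e-6 m
Step 3: dP = 2 * 0.062 * 0.1908 / 28e-6 = 845.0 Pa
Step 4: Convert Pa to kPa (divide by 1000).
dP = 0.85 kPa


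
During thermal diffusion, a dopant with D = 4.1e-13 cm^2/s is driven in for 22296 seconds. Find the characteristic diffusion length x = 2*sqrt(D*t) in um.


Step 1: Compute D*t = 4.1e-13 * 22296 = 9.14136e-09 cm^2
Step 2: sqrt(D*t) = 9.56105e-05 cm
Step 3: x = 2 * 9.56105e-05 cm = 1.91221e-04 cm
Step 4: Convert to um (1 cm = 1e4 um): x = 1.912 um


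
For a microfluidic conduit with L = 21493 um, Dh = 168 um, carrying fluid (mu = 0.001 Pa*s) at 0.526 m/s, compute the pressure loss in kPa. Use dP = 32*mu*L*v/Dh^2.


Step 1: Convert to SI: L = 21493e-6 m, Dh = 168e-6 m
Step 2: dP = 32 * 0.001 * 21493e-6 * 0.526 / (168e-6)^2
Step 3: dP = 12817.82 Pa
Step 4: Convert to kPa: dP = 12.82 kPa


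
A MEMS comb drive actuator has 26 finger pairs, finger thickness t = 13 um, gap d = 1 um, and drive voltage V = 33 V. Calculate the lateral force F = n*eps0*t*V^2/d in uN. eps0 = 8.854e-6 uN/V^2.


Step 1: Parameters: n=26, eps0=8.854e-6 uN/V^2, t=13 um, V=33 V, d=1 um
Step 2: V^2 = 1089
Step 3: F = 26 * 8.854e-6 * 13 * 1089 / 1
F = 3.259 uN


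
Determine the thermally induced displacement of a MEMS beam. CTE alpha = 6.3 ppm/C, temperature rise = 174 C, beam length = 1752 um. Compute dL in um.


Step 1: Convert CTE: alpha = 6.3 ppm/C = 6.3e-6 /C
Step 2: dL = 6.3e-6 * 174 * 1752
dL = 1.9205 um


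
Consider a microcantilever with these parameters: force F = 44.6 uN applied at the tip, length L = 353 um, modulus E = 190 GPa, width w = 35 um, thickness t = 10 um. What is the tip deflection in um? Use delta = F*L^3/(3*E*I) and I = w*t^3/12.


Step 1: Calculate the second moment of area.
I = w * t^3 / 12 = 35 * 10^3 / 12 = 2916.6667 um^4
Step 2: Convert E to consistent units (1 GPa = 1000 uN/um^2).
E = 190 GPa = 190000 uN/um^2
Step 3: Calculate tip deflection.
delta = F * L^3 / (3 * E * I)
delta = 44.6 * 353^3 / (3 * 190000 * 2916.6667)
delta = 1.18 um


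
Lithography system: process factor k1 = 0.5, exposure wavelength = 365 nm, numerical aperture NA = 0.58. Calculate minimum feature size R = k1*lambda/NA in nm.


Step 1: Identify values: k1 = 0.5, lambda = 365 nm, NA = 0.58
Step 2: R = k1 * lambda / NA
R = 0.5 * 365 / 0.58
R = 314.7 nm


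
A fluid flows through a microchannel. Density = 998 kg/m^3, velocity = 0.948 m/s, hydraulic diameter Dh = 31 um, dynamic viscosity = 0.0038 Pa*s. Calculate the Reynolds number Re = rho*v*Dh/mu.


Step 1: Convert Dh to meters: Dh = 31e-6 m
Step 2: Re = rho * v * Dh / mu
Re = 998 * 0.948 * 31e-6 / 0.0038
Re = 7.718


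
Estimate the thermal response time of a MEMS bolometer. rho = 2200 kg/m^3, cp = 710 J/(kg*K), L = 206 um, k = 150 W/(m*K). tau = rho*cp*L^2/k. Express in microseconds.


Step 1: Convert L to m: L = 206e-6 m
Step 2: L^2 = (206e-6)^2 = 4.2436e-08 m^2
Step 3: tau = 2200 * 710 * 4.2436e-08 / 150 = 4.419e-04 s
Step 4: Convert to microseconds (multiply by 1e6).
tau = 441.9 us


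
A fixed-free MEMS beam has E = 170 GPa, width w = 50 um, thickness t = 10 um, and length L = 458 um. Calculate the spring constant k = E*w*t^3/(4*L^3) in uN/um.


Step 1: Convert E to consistent units (1 GPa = 1000 uN/um^2).
E = 170 GPa = 170000 uN/um^2
Step 2: Compute t^3 = 10^3 = 1000
Step 3: Compute L^3 = 458^3 = 96071912
Step 4: k = 170000 * 50 * 1000 / (4 * 96071912)
k = 22.1188 uN/um


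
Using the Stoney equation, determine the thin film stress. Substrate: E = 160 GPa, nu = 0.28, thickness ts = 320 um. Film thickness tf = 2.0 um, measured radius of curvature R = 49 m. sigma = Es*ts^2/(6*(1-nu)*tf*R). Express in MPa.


Step 1: Compute numerator: Es * ts^2 = 160 * 320^2 = 16384000 (GPa*um^2)
Step 2: Compute denominator (R in um): 6*(1-nu)*tf*R = 6*0.72*2.0*49e6 = 423360000.0 (um^2)
Step 3: sigma (GPa) = 16384000 / 423360000.0 = 3.87e-02 GPa
Step 4: Convert to MPa (x1000): sigma = 38.7 MPa


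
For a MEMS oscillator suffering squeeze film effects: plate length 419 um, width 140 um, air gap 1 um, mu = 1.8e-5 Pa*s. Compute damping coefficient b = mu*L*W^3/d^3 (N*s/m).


Step 1: Convert to SI.
L = 419e-6 m, W = 140e-6 m, d = 1e-6 m
Step 2: W^3 = (140e-6)^3 = 2.74e-12 m^3
Step 3: d^3 = (1e-6)^3 = 1.00e-18 m^3
Step 4: b = 1.8e-5 * 419e-6 * 2.74e-12 / 1.00e-18
b = 2.07e-02 N*s/m


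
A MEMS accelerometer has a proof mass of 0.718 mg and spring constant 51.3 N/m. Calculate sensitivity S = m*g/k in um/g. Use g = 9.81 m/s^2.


Step 1: Convert mass: m = 0.718 mg = 7.18e-07 kg
Step 2: S = m * g / k = 7.18e-07 * 9.81 / 51.3
Step 3: S = 1.37e-07 m/g
Step 4: Convert to um/g: S = 0.137 um/g


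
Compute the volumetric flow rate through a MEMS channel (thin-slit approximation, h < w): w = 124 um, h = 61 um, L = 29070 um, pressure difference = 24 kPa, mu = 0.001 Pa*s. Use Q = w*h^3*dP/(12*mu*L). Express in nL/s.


Step 1: Convert all dimensions to SI (meters).
w = 124e-6 m, h = 61e-6 m, L = 29070e-6 m, dP = 24e3 Pa
Step 2: Q = w * h^3 * dP / (12 * mu * L)
Q = 124e-6 * (61e-6)^3 * 24e3 / (12 * 0.001 * 29070e-6) = 1.93640482e-09 m^3/s
Step 3: Convert Q from m^3/s to nL/s (1 m^3 = 1e12 nL, so multiply by 1e12).
Q = 1936.405 nL/s


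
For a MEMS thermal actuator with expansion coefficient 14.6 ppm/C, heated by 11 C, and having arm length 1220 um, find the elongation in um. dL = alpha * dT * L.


Step 1: Convert CTE: alpha = 14.6 ppm/C = 14.6e-6 /C
Step 2: dL = 14.6e-6 * 11 * 1220
dL = 0.1959 um


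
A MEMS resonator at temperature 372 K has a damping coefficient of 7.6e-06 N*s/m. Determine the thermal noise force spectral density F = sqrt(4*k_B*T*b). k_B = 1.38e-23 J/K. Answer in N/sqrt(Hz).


Step 1: Compute 4 * k_B * T * b
= 4 * 1.38e-23 * 372 * 7.6e-06
= 1.5606e-25 N^2/Hz
Step 2: F_noise = sqrt(1.5606e-25)
F_noise = 3.95e-13 N/sqrt(Hz)


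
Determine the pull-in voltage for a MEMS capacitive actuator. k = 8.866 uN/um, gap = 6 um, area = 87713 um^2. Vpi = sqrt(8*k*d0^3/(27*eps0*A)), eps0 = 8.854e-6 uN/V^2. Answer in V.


Step 1: Compute numerator: 8 * k * d0^3 = 8 * 8.866 * 6^3 = 15320.448
Step 2: Compute denominator: 27 * eps0 * A = 27 * 8.854e-6 * 87713 = 20.968494
Step 3: Vpi = sqrt(15320.448 / 20.968494)
Vpi = 27.03 V


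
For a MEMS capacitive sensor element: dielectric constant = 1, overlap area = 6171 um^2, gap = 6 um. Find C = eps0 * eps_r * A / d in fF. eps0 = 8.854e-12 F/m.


Step 1: Convert area to m^2: A = 6171e-12 m^2
Step 2: Convert gap to m: d = 6e-6 m
Step 3: C = eps0 * eps_r * A / d
C = 8.854e-12 * 1 * 6171e-12 / 6e-6
Step 4: Convert to fF (multiply by 1e15).
C = 9.11 fF


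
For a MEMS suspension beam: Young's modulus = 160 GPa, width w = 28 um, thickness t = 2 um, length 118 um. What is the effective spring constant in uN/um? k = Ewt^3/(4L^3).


Step 1: Convert E to consistent units (1 GPa = 1000 uN/um^2).
E = 160 GPa = 160000 uN/um^2
Step 2: Compute t^3 = 2^3 = 8
Step 3: Compute L^3 = 118^3 = 1643032
Step 4: k = 160000 * 28 * 8 / (4 * 1643032)
k = 5.4533 uN/um


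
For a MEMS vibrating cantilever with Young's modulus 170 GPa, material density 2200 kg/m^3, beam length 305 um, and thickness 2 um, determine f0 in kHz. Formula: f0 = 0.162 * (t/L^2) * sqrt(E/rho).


Step 1: Convert units to SI.
t_SI = 2e-6 m, L_SI = 305e-6 m
Step 2: Calculate sqrt(E/rho).
sqrt(170e9 / 2200) = 8790.49 m/s
Step 3: Compute f0.
f0 = 0.162 * 2e-6 / (305e-6)^2 * 8790.49 = 30616.7 Hz = 30.62 kHz


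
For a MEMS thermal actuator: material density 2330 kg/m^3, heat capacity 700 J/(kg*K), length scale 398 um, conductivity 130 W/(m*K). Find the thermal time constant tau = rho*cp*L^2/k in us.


Step 1: Convert L to m: L = 398e-6 m
Step 2: L^2 = (398e-6)^2 = 1.58404e-07 m^2
Step 3: tau = 2330 * 700 * 1.58404e-07 / 130 = 1.98736095e-03 s
Step 4: Convert to microseconds (multiply by 1e6).
tau = 1987.361 us


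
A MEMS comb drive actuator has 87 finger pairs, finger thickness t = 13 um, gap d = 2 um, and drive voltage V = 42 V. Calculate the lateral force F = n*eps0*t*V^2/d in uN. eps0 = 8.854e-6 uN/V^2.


Step 1: Parameters: n=87, eps0=8.854e-6 uN/V^2, t=13 um, V=42 V, d=2 um
Step 2: V^2 = 1764
Step 3: F = 87 * 8.854e-6 * 13 * 1764 / 2
F = 8.832 uN
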